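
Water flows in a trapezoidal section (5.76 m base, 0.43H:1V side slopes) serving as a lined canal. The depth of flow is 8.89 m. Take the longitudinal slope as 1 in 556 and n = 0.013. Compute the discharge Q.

Q = 627 m³/s

With bottom width b = 5.76 m and side slope z = 0.43: A = (b + zy)y = (5.76 + 0.43×8.89)×8.89 = 85.19 m²; P = b + 2y√(1+z²) = 5.76 + 2×8.89×1.089 = 25.11 m.
Hydraulic radius R = A/P = 85.19/25.11 = 3.392 m.
Manning's equation: Q = (1/n) A R^(2/3) S^(1/2) = (1/0.013) × 85.19 × 3.392^(2/3) × 0.001799^(1/2) = 627 m³/s.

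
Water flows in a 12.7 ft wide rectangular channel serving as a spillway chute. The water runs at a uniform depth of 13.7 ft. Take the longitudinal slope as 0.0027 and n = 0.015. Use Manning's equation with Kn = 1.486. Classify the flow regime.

Flow area A = b·y = 12.7 × 13.7 = 174 ft². Wetted perimeter P = b + 2y = 12.7 + 2×13.7 = 40.1 ft.
Hydraulic radius R = A/P = 174/40.1 = 4.339 ft.
V = (1.486/n) R^(2/3) √S = (1.486/0.015) × 4.339^(2/3) × √0.0027 = 13.69 ft/s. Hydraulic depth D_h = A/T = 174/12.7 = 13.7 ft.
Froude number Fr = V/√(g·D_h) = 13.69/√(32.2×13.7) = 0.652, which is less than 1, so the flow is subcritical.

subcritical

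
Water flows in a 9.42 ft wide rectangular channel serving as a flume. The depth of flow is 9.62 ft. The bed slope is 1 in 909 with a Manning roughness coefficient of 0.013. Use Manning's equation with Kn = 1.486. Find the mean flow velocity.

Flow area A = b·y = 9.42 × 9.62 = 90.62 ft². Wetted perimeter P = b + 2y = 9.42 + 2×9.62 = 28.66 ft.
Hydraulic radius R = A/P = 90.62/28.66 = 3.162 ft.
From Manning's equation, V = (1.486/n) R^(2/3) S^(1/2) = (1.486/0.013) × 3.162^(2/3) × 0.0011^(1/2) = 8.17 ft/s.

V = 8.17 ft/s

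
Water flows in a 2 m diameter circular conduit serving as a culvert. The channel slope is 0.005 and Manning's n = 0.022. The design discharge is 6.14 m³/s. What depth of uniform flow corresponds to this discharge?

y_n = 1.58 m

Manning's equation rearranged: A R^(2/3) = nQ / (1·√S) = 0.022 × 6.14 / (√0.005) = 1.91.
Try y = 1.15 m: A R^(2/3) = 1.245 — short.
Try y = 1.86 m: A R^(2/3) = 2.128 — over.
Try y = 1.58 m: A R^(2/3) = 1.91 — ≈ 1.91.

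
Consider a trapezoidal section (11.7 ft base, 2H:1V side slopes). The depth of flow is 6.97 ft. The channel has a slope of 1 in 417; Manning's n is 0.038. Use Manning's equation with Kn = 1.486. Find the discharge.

With bottom width b = 11.7 ft and side slope z = 2: A = (b + zy)y = (11.7 + 2×6.97)×6.97 = 178.7 ft²; P = b + 2y√(1+z²) = 11.7 + 2×6.97×2.236 = 42.87 ft.
Hydraulic radius R = A/P = 178.7/42.87 = 4.169 ft.
Manning's equation: Q = (1.486/n) A R^(2/3) S^(1/2) = (1.486/0.038) × 178.7 × 4.169^(2/3) × 0.002398^(1/2) = 886 ft³/s.

Q = 886 ft³/s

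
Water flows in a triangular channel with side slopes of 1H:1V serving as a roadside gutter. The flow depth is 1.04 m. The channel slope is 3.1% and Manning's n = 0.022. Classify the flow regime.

supercritical

For a triangular section with side slope z = 1: A = zy² = 1×1.04² = 1.082 m²; P = 2y√(1+z²) = 2×1.04×1.414 = 2.942 m.
Hydraulic radius R = A/P = 1.082/2.942 = 0.3677 m.
V = (1/n) R^(2/3) √S = (1/0.022) × 0.3677^(2/3) × √0.031 = 4.108 m/s. Hydraulic depth D_h = A/T = 1.082/2.08 = 0.52 m.
Froude number Fr = V/√(g·D_h) = 4.108/√(9.81×0.52) = 1.82, which is greater than 1, so the flow is supercritical.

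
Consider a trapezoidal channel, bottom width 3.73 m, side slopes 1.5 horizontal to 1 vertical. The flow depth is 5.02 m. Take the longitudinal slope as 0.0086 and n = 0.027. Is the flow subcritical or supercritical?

With bottom width b = 3.73 m and side slope z = 1.5: A = (b + zy)y = (3.73 + 1.5×5.02)×5.02 = 56.53 m²; P = b + 2y√(1+z²) = 3.73 + 2×5.02×1.803 = 21.83 m.
Hydraulic radius R = A/P = 56.53/21.83 = 2.589 m.
V = (1/n) R^(2/3) √S = (1/0.027) × 2.589^(2/3) × √0.0086 = 6.477 m/s. Hydraulic depth D_h = A/T = 56.53/18.79 = 3.008 m.
Froude number Fr = V/√(g·D_h) = 6.477/√(9.81×3.008) = 1.19, which is greater than 1, so the flow is supercritical.

supercritical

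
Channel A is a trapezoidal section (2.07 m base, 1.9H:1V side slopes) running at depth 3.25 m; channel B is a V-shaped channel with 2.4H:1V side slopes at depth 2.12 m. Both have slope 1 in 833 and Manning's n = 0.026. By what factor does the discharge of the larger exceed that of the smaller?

Channel A: With bottom width b = 2.07 m and side slope z = 1.9: A = (b + zy)y = (2.07 + 1.9×3.25)×3.25 = 26.8 m²; P = b + 2y√(1+z²) = 2.07 + 2×3.25×2.147 = 16.03 m. Hydraulic radius R = A/P = 26.8/16.03 = 1.672 m. Q_A = (1/0.026)·26.8·1.672^(2/3)·√0.0012 = 50.3 m³/s.
Channel B: For a triangular section with side slope z = 2.4: A = zy² = 2.4×2.12² = 10.79 m²; P = 2y√(1+z²) = 2×2.12×2.6 = 11.02 m. Hydraulic radius R = A/P = 10.79/11.02 = 0.9785 m. Q_B = (1/0.026)·10.79·0.9785^(2/3)·√0.0012 = 14.17 m³/s.
The larger discharge is 50.3 m³/s and the smaller is 14.17 m³/s; the ratio is 3.55.

3.55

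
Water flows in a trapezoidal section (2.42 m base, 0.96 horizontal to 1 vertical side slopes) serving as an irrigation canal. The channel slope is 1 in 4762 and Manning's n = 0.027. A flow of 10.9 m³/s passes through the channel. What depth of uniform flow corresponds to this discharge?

y_n = 2.98 m

Manning's equation rearranged: A R^(2/3) = nQ / (1·√S) = 0.027 × 10.9 / (√0.00021) = 20.31.
Trying y = 2.4 m: A R^(2/3) = 13.15 — short.
Trying y = 3.3 m: A R^(2/3) = 25.16 — over.
Trying y = 2.98 m: A R^(2/3) = 20.37 — ≈ 20.31.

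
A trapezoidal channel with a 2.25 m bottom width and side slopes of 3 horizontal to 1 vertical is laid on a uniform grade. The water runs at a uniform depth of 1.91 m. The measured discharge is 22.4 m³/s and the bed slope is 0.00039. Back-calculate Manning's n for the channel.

n = 0.014

With bottom width b = 2.25 m and side slope z = 3: A = (b + zy)y = (2.25 + 3×1.91)×1.91 = 15.24 m²; P = b + 2y√(1+z²) = 2.25 + 2×1.91×3.162 = 14.33 m.
Hydraulic radius R = A/P = 15.24/14.33 = 1.064 m.
Rearranging Manning's equation: n = (1/Q) A R^(2/3) S^(1/2) = (1/22.4) × 15.24 × 1.064^(2/3) × √0.00039 = 0.014.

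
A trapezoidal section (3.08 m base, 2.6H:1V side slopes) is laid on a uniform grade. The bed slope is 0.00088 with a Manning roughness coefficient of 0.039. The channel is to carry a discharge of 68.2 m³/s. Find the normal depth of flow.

y_n = 4.01 m

Manning's equation rearranged: A R^(2/3) = nQ / (1·√S) = 0.039 × 68.2 / (√0.00088) = 89.66.
At y = 4.67 m: A R^(2/3) = 128.9 — high.
At y = 3.28 m: A R^(2/3) = 55.98 — low.
At y = 4.01 m: A R^(2/3) = 89.67 — matches.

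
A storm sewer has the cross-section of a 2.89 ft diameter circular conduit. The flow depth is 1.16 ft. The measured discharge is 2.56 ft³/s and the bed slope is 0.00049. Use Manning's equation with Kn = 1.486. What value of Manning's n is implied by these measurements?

For a circular section of diameter D = 2.89 ft at depth y = 1.16 ft, the central angle is θ = 2 arccos(1 − 2y/D) = 2.745 rad. Then A = (D²/8)(θ − sin θ) = 2.462 ft² and P = Dθ/2 = 3.966 ft.
Hydraulic radius R = A/P = 2.462/3.966 = 0.6207 ft.
Rearranging Manning's equation: n = (1.486/Q) A R^(2/3) S^(1/2) = (1.486/2.56) × 2.462 × 0.6207^(2/3) × √0.00049 = 0.023.

n = 0.023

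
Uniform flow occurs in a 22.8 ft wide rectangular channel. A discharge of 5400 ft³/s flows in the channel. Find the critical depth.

For a rectangular channel, critical depth y_c = (q²/g)^(1/3) where q = Q/b = 5400/22.8 = 236.8 ft²/s.
So y_c = (236.8²/32.2)^(1/3) = 12 ft.

y_c = 12 ft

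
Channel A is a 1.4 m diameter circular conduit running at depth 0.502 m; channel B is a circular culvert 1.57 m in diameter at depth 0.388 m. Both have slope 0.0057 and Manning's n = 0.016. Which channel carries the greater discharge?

Channel A: For a circular section of diameter D = 1.4 m at depth y = 0.502 m, the central angle is θ = 2 arccos(1 − 2y/D) = 2.568 rad. Then A = (D²/8)(θ − sin θ) = 0.4962 m² and P = Dθ/2 = 1.798 m. Hydraulic radius R = A/P = 0.4962/1.798 = 0.276 m. Q_A = (1/0.016)·0.4962·0.276^(2/3)·√0.0057 = 0.9927 m³/s.
Channel B: For a circular section of diameter D = 1.57 m at depth y = 0.388 m, the central angle is θ = 2 arccos(1 − 2y/D) = 2.081 rad. Then A = (D²/8)(θ − sin θ) = 0.3724 m² and P = Dθ/2 = 1.634 m. Hydraulic radius R = A/P = 0.3724/1.634 = 0.2279 m. Q_B = (1/0.016)·0.3724·0.2279^(2/3)·√0.0057 = 0.6556 m³/s.
Q_A = 0.9927 m³/s vs Q_B = 0.6556 m³/s, so channel A carries more.

channel A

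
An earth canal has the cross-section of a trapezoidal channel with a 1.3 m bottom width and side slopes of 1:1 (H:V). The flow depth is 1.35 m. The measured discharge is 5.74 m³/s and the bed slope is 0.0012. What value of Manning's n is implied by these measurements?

With bottom width b = 1.3 m and side slope z = 1: A = (b + zy)y = (1.3 + 1×1.35)×1.35 = 3.578 m²; P = b + 2y√(1+z²) = 1.3 + 2×1.35×1.414 = 5.118 m.
Hydraulic radius R = A/P = 3.578/5.118 = 0.699 m.
Rearranging Manning's equation: n = (1/Q) A R^(2/3) S^(1/2) = (1/5.74) × 3.578 × 0.699^(2/3) × √0.0012 = 0.017.

n = 0.017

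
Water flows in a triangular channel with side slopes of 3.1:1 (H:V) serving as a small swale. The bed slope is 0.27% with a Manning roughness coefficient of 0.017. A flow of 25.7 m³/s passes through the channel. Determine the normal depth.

Manning's equation rearranged: A R^(2/3) = nQ / (1·√S) = 0.017 × 25.7 / (√0.0027) = 8.408.
Try y = 1.51 m: A R^(2/3) = 5.67 — low.
Try y = 2.13 m: A R^(2/3) = 14.19 — high.
Try y = 1.75 m: A R^(2/3) = 8.403 — ≈ 8.408.

y_n = 1.75 m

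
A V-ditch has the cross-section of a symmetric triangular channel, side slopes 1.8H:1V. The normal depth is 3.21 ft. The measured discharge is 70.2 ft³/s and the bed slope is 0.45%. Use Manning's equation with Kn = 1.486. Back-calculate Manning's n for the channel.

n = 0.033

For a triangular section with side slope z = 1.8: A = zy² = 1.8×3.21² = 18.55 ft²; P = 2y√(1+z²) = 2×3.21×2.059 = 13.22 ft.
Hydraulic radius R = A/P = 18.55/13.22 = 1.403 ft.
Rearranging Manning's equation: n = (1.486/Q) A R^(2/3) S^(1/2) = (1.486/70.2) × 18.55 × 1.403^(2/3) × √0.0045 = 0.033.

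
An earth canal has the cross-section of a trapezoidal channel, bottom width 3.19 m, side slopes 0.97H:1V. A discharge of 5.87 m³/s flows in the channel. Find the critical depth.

y_c = 0.654 m

At critical depth, Q² T / (g A³) = 1, i.e. A³/T = Q²/g = 5.87²/9.81 = 3.512.
At y = 0.551 m: A³/T = 2.029 — short.
At y = 0.79 m: A³/T = 6.465 — over.
At y = 0.654 m: A³/T = 3.509 — ≈ 3.512.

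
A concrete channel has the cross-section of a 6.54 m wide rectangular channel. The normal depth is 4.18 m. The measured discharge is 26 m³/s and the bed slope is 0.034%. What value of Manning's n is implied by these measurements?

n = 0.0291

Flow area A = b·y = 6.54 × 4.18 = 27.34 m². Wetted perimeter P = b + 2y = 6.54 + 2×4.18 = 14.9 m.
Hydraulic radius R = A/P = 27.34/14.9 = 1.835 m.
Rearranging Manning's equation: n = (1/Q) A R^(2/3) S^(1/2) = (1/26) × 27.34 × 1.835^(2/3) × √0.00034 = 0.0291.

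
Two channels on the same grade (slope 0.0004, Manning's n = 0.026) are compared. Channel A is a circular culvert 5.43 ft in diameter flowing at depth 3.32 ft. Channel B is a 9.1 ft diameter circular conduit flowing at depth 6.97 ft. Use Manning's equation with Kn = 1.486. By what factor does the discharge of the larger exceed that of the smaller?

5.35

Channel A: For a circular section of diameter D = 5.43 ft at depth y = 3.32 ft, the central angle is θ = 2 arccos(1 − 2y/D) = 3.591 rad. Then A = (D²/8)(θ − sin θ) = 14.84 ft² and P = Dθ/2 = 9.75 ft. Hydraulic radius R = A/P = 14.84/9.75 = 1.522 ft. Q_A = (1.486/0.026)·14.84·1.522^(2/3)·√0.0004 = 22.44 ft³/s.
Channel B: For a circular section of diameter D = 9.1 ft at depth y = 6.97 ft, the central angle is θ = 2 arccos(1 − 2y/D) = 4.263 rad. Then A = (D²/8)(θ − sin θ) = 53.45 ft² and P = Dθ/2 = 19.4 ft. Hydraulic radius R = A/P = 53.45/19.4 = 2.756 ft. Q_B = (1.486/0.026)·53.45·2.756^(2/3)·√0.0004 = 120.1 ft³/s.
The larger discharge is 120.1 ft³/s and the smaller is 22.44 ft³/s; the ratio is 5.35.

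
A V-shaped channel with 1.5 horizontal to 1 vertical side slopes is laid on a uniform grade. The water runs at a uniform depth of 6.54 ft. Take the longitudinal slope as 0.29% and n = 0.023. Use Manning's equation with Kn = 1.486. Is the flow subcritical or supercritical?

For a triangular section with side slope z = 1.5: A = zy² = 1.5×6.54² = 64.16 ft²; P = 2y√(1+z²) = 2×6.54×1.803 = 23.58 ft.
Hydraulic radius R = A/P = 64.16/23.58 = 2.721 ft.
V = (1.486/n) R^(2/3) √S = (1.486/0.023) × 2.721^(2/3) × √0.0029 = 6.781 ft/s. Hydraulic depth D_h = A/T = 64.16/19.62 = 3.27 ft.
Froude number Fr = V/√(g·D_h) = 6.781/√(32.2×3.27) = 0.661, which is less than 1, so the flow is subcritical.

subcritical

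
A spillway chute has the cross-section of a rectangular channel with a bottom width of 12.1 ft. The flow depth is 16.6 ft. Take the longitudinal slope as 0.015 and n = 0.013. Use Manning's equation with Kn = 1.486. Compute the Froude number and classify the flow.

supercritical

Flow area A = b·y = 12.1 × 16.6 = 200.9 ft². Wetted perimeter P = b + 2y = 12.1 + 2×16.6 = 45.3 ft.
Hydraulic radius R = A/P = 200.9/45.3 = 4.434 ft.
V = (1.486/n) R^(2/3) √S = (1.486/0.013) × 4.434^(2/3) × √0.015 = 37.78 ft/s. Hydraulic depth D_h = A/T = 200.9/12.1 = 16.6 ft.
Froude number Fr = V/√(g·D_h) = 37.78/√(32.2×16.6) = 1.63, which is greater than 1, so the flow is supercritical.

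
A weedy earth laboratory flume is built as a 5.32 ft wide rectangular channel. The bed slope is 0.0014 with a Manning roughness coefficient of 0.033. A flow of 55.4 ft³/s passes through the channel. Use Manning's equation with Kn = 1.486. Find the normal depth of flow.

Manning's equation rearranged: A R^(2/3) = nQ / (1.486·√S) = 0.033 × 55.4 / (1.486 × √0.0014) = 32.88.
Trying y = 3.74 ft: A R^(2/3) = 26.7 — low.
Trying y = 5.3 ft: A R^(2/3) = 41.27 — high.
Trying y = 4.41 ft: A R^(2/3) = 32.88 — close enough.

y_n = 4.41 ft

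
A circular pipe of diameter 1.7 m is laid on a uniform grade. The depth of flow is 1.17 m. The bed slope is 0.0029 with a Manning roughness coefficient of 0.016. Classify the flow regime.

For a circular section of diameter D = 1.7 m at depth y = 1.17 m, the central angle is θ = 2 arccos(1 − 2y/D) = 3.914 rad. Then A = (D²/8)(θ − sin θ) = 1.666 m² and P = Dθ/2 = 3.327 m.
Hydraulic radius R = A/P = 1.666/3.327 = 0.5008 m.
V = (1/n) R^(2/3) √S = (1/0.016) × 0.5008^(2/3) × √0.0029 = 2.122 m/s. Hydraulic depth D_h = A/T = 1.666/1.575 = 1.058 m.
Froude number Fr = V/√(g·D_h) = 2.122/√(9.81×1.058) = 0.659, which is less than 1, so the flow is subcritical.

subcritical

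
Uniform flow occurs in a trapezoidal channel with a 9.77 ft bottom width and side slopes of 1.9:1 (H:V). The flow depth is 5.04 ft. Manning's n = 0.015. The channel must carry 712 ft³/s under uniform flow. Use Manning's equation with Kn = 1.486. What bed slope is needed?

With bottom width b = 9.77 ft and side slope z = 1.9: A = (b + zy)y = (9.77 + 1.9×5.04)×5.04 = 97.5 ft²; P = b + 2y√(1+z²) = 9.77 + 2×5.04×2.147 = 31.41 ft.
Hydraulic radius R = A/P = 97.5/31.41 = 3.104 ft.
From Manning's equation, S = [nQ / (1.486 A R^(2/3))]² = [0.015 × 712 / (1.486 × 97.5 × 3.104^(2/3))]² = 0.0012.

S = 0.0012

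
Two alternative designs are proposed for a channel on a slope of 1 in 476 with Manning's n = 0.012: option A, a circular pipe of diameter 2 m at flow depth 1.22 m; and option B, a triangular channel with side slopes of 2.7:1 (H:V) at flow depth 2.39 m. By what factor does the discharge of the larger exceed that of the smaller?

12.2

Channel A: For a circular section of diameter D = 2 m at depth y = 1.22 m, the central angle is θ = 2 arccos(1 − 2y/D) = 3.585 rad. Then A = (D²/8)(θ − sin θ) = 2.007 m² and P = Dθ/2 = 3.585 m. Hydraulic radius R = A/P = 2.007/3.585 = 0.5599 m. Q_A = (1/0.012)·2.007·0.5599^(2/3)·√0.002101 = 5.208 m³/s.
Channel B: For a triangular section with side slope z = 2.7: A = zy² = 2.7×2.39² = 15.42 m²; P = 2y√(1+z²) = 2×2.39×2.879 = 13.76 m. Hydraulic radius R = A/P = 15.42/13.76 = 1.121 m. Q_B = (1/0.012)·15.42·1.121^(2/3)·√0.002101 = 63.55 m³/s.
The larger discharge is 63.55 m³/s and the smaller is 5.208 m³/s; the ratio is 12.2.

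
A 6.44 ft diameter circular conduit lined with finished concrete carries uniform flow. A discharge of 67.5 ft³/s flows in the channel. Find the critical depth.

y_c = 2.15 ft

At critical depth, Q² T / (g A³) = 1, i.e. A³/T = Q²/g = 67.5²/32.2 = 141.5.
Trying y = 2.49 ft: A³/T = 250.5 — high.
Trying y = 1.56 ft: A³/T = 40.95 — low.
Trying y = 2.15 ft: A³/T = 142.3 — matches.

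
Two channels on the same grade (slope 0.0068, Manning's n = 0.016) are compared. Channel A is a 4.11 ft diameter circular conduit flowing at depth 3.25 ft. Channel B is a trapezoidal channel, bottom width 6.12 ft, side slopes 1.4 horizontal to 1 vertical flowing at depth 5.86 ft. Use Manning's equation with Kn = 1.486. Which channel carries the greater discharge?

Channel A: For a circular section of diameter D = 4.11 ft at depth y = 3.25 ft, the central angle is θ = 2 arccos(1 − 2y/D) = 4.383 rad. Then A = (D²/8)(θ − sin θ) = 11.25 ft² and P = Dθ/2 = 9.007 ft. Hydraulic radius R = A/P = 11.25/9.007 = 1.249 ft. Q_A = (1.486/0.016)·11.25·1.249^(2/3)·√0.0068 = 99.96 ft³/s.
Channel B: With bottom width b = 6.12 ft and side slope z = 1.4: A = (b + zy)y = (6.12 + 1.4×5.86)×5.86 = 83.94 ft²; P = b + 2y√(1+z²) = 6.12 + 2×5.86×1.72 = 26.28 ft. Hydraulic radius R = A/P = 83.94/26.28 = 3.194 ft. Q_B = (1.486/0.016)·83.94·3.194^(2/3)·√0.0068 = 1394 ft³/s.
Q_A = 99.96 ft³/s vs Q_B = 1394 ft³/s, so channel B carries more.

channel B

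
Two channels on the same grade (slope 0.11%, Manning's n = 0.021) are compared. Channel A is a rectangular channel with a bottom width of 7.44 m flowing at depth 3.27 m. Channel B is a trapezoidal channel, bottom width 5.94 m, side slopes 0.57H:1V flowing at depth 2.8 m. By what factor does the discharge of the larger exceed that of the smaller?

Channel A: Flow area A = b·y = 7.44 × 3.27 = 24.33 m². Wetted perimeter P = b + 2y = 7.44 + 2×3.27 = 13.98 m. Hydraulic radius R = A/P = 24.33/13.98 = 1.74 m. Q_A = (1/0.021)·24.33·1.74^(2/3)·√0.0011 = 55.59 m³/s.
Channel B: With bottom width b = 5.94 m and side slope z = 0.57: A = (b + zy)y = (5.94 + 0.57×2.8)×2.8 = 21.1 m²; P = b + 2y√(1+z²) = 5.94 + 2×2.8×1.151 = 12.39 m. Hydraulic radius R = A/P = 21.1/12.39 = 1.704 m. Q_B = (1/0.021)·21.1·1.704^(2/3)·√0.0011 = 47.54 m³/s.
The larger discharge is 55.59 m³/s and the smaller is 47.54 m³/s; the ratio is 1.17.

1.17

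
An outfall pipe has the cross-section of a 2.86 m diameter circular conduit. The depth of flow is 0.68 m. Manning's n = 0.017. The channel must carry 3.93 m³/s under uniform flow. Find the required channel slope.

For a circular section of diameter D = 2.86 m at depth y = 0.68 m, the central angle is θ = 2 arccos(1 − 2y/D) = 2.037 rad. Then A = (D²/8)(θ − sin θ) = 1.17 m² and P = Dθ/2 = 2.913 m.
Hydraulic radius R = A/P = 1.17/2.913 = 0.4016 m.
From Manning's equation, S = [nQ / (1 A R^(2/3))]² = [0.017 × 3.93 / (1 × 1.17 × 0.4016^(2/3))]² = 0.011.

S = 0.011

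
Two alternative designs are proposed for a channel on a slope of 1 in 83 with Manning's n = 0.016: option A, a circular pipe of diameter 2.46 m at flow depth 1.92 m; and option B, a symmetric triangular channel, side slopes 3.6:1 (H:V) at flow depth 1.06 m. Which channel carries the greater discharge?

Channel A: For a circular section of diameter D = 2.46 m at depth y = 1.92 m, the central angle is θ = 2 arccos(1 − 2y/D) = 4.333 rad. Then A = (D²/8)(θ − sin θ) = 3.98 m² and P = Dθ/2 = 5.329 m. Hydraulic radius R = A/P = 3.98/5.329 = 0.7468 m. Q_A = (1/0.016)·3.98·0.7468^(2/3)·√0.01205 = 22.48 m³/s.
Channel B: For a triangular section with side slope z = 3.6: A = zy² = 3.6×1.06² = 4.045 m²; P = 2y√(1+z²) = 2×1.06×3.736 = 7.921 m. Hydraulic radius R = A/P = 4.045/7.921 = 0.5107 m. Q_B = (1/0.016)·4.045·0.5107^(2/3)·√0.01205 = 17.73 m³/s.
Q_A = 22.48 m³/s vs Q_B = 17.73 m³/s, so channel A carries more.

channel A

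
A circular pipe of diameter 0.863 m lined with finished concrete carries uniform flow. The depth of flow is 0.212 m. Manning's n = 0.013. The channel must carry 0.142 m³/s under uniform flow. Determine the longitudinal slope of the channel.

S = 0.0044

For a circular section of diameter D = 0.863 m at depth y = 0.212 m, the central angle is θ = 2 arccos(1 − 2y/D) = 2.074 rad. Then A = (D²/8)(θ − sin θ) = 0.1116 m² and P = Dθ/2 = 0.895 m.
Hydraulic radius R = A/P = 0.1116/0.895 = 0.1246 m.
From Manning's equation, S = [nQ / (1 A R^(2/3))]² = [0.013 × 0.142 / (1 × 0.1116 × 0.1246^(2/3))]² = 0.0044.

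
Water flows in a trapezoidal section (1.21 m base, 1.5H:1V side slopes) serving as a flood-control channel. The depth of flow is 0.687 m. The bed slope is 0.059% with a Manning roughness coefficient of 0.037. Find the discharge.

Q = 0.564 m³/s

With bottom width b = 1.21 m and side slope z = 1.5: A = (b + zy)y = (1.21 + 1.5×0.687)×0.687 = 1.539 m²; P = b + 2y√(1+z²) = 1.21 + 2×0.687×1.803 = 3.687 m.
Hydraulic radius R = A/P = 1.539/3.687 = 0.4175 m.
Manning's equation: Q = (1/n) A R^(2/3) S^(1/2) = (1/0.037) × 1.539 × 0.4175^(2/3) × 0.00059^(1/2) = 0.564 m³/s.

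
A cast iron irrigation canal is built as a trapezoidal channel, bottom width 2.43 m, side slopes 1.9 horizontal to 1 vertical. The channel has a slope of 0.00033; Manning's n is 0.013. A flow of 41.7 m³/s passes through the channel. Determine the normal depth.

y_n = 2.86 m

Manning's equation rearranged: A R^(2/3) = nQ / (1·√S) = 0.013 × 41.7 / (√0.00033) = 29.84.
Try y = 2.1 m: A R^(2/3) = 15.04 — short.
Try y = 3.48 m: A R^(2/3) = 46.75 — over.
Try y = 2.86 m: A R^(2/3) = 29.85 — ≈ 29.84.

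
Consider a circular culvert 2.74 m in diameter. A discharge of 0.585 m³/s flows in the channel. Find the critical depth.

y_c = 0.326 m

At critical depth, Q² T / (g A³) = 1, i.e. A³/T = Q²/g = 0.585²/9.81 = 0.03489.
At y = 0.238 m: A³/T = 0.01006 — too small.
At y = 0.354 m: A³/T = 0.0484 — too large.
At y = 0.326 m: A³/T = 0.03495 — close enough.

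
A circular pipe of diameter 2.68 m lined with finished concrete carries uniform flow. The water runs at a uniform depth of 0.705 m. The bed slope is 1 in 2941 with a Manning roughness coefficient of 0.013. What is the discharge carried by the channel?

Q = 0.928 m³/s

For a circular section of diameter D = 2.68 m at depth y = 0.705 m, the central angle is θ = 2 arccos(1 − 2y/D) = 2.154 rad. Then A = (D²/8)(θ − sin θ) = 1.185 m² and P = Dθ/2 = 2.887 m.
Hydraulic radius R = A/P = 1.185/2.887 = 0.4104 m.
Manning's equation: Q = (1/n) A R^(2/3) S^(1/2) = (1/0.013) × 1.185 × 0.4104^(2/3) × 0.00034^(1/2) = 0.928 m³/s.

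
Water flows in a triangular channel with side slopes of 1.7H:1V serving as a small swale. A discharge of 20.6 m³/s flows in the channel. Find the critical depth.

y_c = 1.97 m

At critical depth, Q² T / (g A³) = 1, i.e. A³/T = Q²/g = 20.6²/9.81 = 43.26.
Trying y = 1.78 m: A³/T = 25.82 — too small.
Trying y = 2.47 m: A³/T = 132.8 — too large.
Trying y = 1.97 m: A³/T = 42.87 — close enough.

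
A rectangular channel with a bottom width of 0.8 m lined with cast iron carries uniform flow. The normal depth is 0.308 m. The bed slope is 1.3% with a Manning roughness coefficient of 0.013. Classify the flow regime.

Flow area A = b·y = 0.8 × 0.308 = 0.2464 m². Wetted perimeter P = b + 2y = 0.8 + 2×0.308 = 1.416 m.
Hydraulic radius R = A/P = 0.2464/1.416 = 0.174 m.
V = (1/n) R^(2/3) √S = (1/0.013) × 0.174^(2/3) × √0.013 = 2.734 m/s. Hydraulic depth D_h = A/T = 0.2464/0.8 = 0.308 m.
Froude number Fr = V/√(g·D_h) = 2.734/√(9.81×0.308) = 1.57, which is greater than 1, so the flow is supercritical.

supercritical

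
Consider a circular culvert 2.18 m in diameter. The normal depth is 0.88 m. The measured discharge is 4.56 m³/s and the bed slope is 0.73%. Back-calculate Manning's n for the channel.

For a circular section of diameter D = 2.18 m at depth y = 0.88 m, the central angle is θ = 2 arccos(1 − 2y/D) = 2.754 rad. Then A = (D²/8)(θ − sin θ) = 1.411 m² and P = Dθ/2 = 3.002 m.
Hydraulic radius R = A/P = 1.411/3.002 = 0.4702 m.
Rearranging Manning's equation: n = (1/Q) A R^(2/3) S^(1/2) = (1/4.56) × 1.411 × 0.4702^(2/3) × √0.0073 = 0.016.

n = 0.016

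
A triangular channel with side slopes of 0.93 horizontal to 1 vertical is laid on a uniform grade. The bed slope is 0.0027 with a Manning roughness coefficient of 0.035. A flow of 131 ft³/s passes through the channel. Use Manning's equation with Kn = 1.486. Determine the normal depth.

y_n = 6.22 ft

Manning's equation rearranged: A R^(2/3) = nQ / (1.486·√S) = 0.035 × 131 / (1.486 × √0.0027) = 59.38.
Try y = 7.21 ft: A R^(2/3) = 87.98 — too large.
Try y = 4.42 ft: A R^(2/3) = 23.86 — too small.
Try y = 6.22 ft: A R^(2/3) = 59.34 — close enough.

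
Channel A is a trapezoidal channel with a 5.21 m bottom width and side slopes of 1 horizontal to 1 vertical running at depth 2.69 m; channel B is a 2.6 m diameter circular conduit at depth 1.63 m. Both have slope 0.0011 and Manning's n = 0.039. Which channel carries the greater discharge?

Channel A: With bottom width b = 5.21 m and side slope z = 1: A = (b + zy)y = (5.21 + 1×2.69)×2.69 = 21.25 m²; P = b + 2y√(1+z²) = 5.21 + 2×2.69×1.414 = 12.82 m. Hydraulic radius R = A/P = 21.25/12.82 = 1.658 m. Q_A = (1/0.039)·21.25·1.658^(2/3)·√0.0011 = 25.31 m³/s.
Channel B: For a circular section of diameter D = 2.6 m at depth y = 1.63 m, the central angle is θ = 2 arccos(1 − 2y/D) = 3.655 rad. Then A = (D²/8)(θ − sin θ) = 3.503 m² and P = Dθ/2 = 4.751 m. Hydraulic radius R = A/P = 3.503/4.751 = 0.7373 m. Q_B = (1/0.039)·3.503·0.7373^(2/3)·√0.0011 = 2.432 m³/s.
Q_A = 25.31 m³/s vs Q_B = 2.432 m³/s, so channel A carries more.

channel A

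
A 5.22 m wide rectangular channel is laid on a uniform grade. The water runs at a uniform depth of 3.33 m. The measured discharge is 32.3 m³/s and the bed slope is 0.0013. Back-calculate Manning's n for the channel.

Flow area A = b·y = 5.22 × 3.33 = 17.38 m². Wetted perimeter P = b + 2y = 5.22 + 2×3.33 = 11.88 m.
Hydraulic radius R = A/P = 17.38/11.88 = 1.463 m.
Rearranging Manning's equation: n = (1/Q) A R^(2/3) S^(1/2) = (1/32.3) × 17.38 × 1.463^(2/3) × √0.0013 = 0.025.

n = 0.025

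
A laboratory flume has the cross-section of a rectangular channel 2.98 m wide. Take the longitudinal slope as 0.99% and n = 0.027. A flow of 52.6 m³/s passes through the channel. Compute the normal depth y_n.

Manning's equation rearranged: A R^(2/3) = nQ / (1·√S) = 0.027 × 52.6 / (√0.0099) = 14.27.
Trying y = 3.33 m: A R^(2/3) = 10.12 — short.
Trying y = 5.43 m: A R^(2/3) = 17.96 — over.
Trying y = 4.45 m: A R^(2/3) = 14.27 — ≈ 14.27.

y_n = 4.45 m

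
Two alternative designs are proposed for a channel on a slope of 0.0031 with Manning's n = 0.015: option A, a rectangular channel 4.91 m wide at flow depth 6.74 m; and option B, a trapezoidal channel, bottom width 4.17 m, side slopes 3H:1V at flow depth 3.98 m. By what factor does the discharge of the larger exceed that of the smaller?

2.21

Channel A: Flow area A = b·y = 4.91 × 6.74 = 33.09 m². Wetted perimeter P = b + 2y = 4.91 + 2×6.74 = 18.39 m. Hydraulic radius R = A/P = 33.09/18.39 = 1.8 m. Q_A = (1/0.015)·33.09·1.8^(2/3)·√0.0031 = 181.7 m³/s.
Channel B: With bottom width b = 4.17 m and side slope z = 3: A = (b + zy)y = (4.17 + 3×3.98)×3.98 = 64.12 m²; P = b + 2y√(1+z²) = 4.17 + 2×3.98×3.162 = 29.34 m. Hydraulic radius R = A/P = 64.12/29.34 = 2.185 m. Q_B = (1/0.015)·64.12·2.185^(2/3)·√0.0031 = 400.8 m³/s.
The larger discharge is 400.8 m³/s and the smaller is 181.7 m³/s; the ratio is 2.21.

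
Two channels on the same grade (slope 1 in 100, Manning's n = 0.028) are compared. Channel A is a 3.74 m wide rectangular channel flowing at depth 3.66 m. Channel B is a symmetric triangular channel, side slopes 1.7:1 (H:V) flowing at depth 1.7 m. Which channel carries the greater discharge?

channel A

Channel A: Flow area A = b·y = 3.74 × 3.66 = 13.69 m². Wetted perimeter P = b + 2y = 3.74 + 2×3.66 = 11.06 m. Hydraulic radius R = A/P = 13.69/11.06 = 1.238 m. Q_A = (1/0.028)·13.69·1.238^(2/3)·√0.01 = 56.35 m³/s.
Channel B: For a triangular section with side slope z = 1.7: A = zy² = 1.7×1.7² = 4.913 m²; P = 2y√(1+z²) = 2×1.7×1.972 = 6.706 m. Hydraulic radius R = A/P = 4.913/6.706 = 0.7326 m. Q_B = (1/0.028)·4.913·0.7326^(2/3)·√0.01 = 14.26 m³/s.
Q_A = 56.35 m³/s vs Q_B = 14.26 m³/s, so channel A carries more.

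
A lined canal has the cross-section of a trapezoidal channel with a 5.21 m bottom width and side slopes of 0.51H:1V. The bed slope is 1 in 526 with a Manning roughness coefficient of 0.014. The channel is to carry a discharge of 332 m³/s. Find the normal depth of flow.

Manning's equation rearranged: A R^(2/3) = nQ / (1·√S) = 0.014 × 332 / (√0.001901) = 106.6.
At y = 4.67 m: A R^(2/3) = 61.04 — short.
At y = 7.13 m: A R^(2/3) = 130.4 — over.
At y = 6.39 m: A R^(2/3) = 106.7 — ≈ 106.6.

y_n = 6.39 m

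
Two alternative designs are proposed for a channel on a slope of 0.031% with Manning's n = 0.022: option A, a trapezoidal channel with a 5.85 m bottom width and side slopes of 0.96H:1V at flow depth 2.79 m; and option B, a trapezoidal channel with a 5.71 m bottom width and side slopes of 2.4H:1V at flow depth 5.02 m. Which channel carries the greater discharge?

Channel A: With bottom width b = 5.85 m and side slope z = 0.96: A = (b + zy)y = (5.85 + 0.96×2.79)×2.79 = 23.79 m²; P = b + 2y√(1+z²) = 5.85 + 2×2.79×1.386 = 13.59 m. Hydraulic radius R = A/P = 23.79/13.59 = 1.751 m. Q_A = (1/0.022)·23.79·1.751^(2/3)·√0.00031 = 27.67 m³/s.
Channel B: With bottom width b = 5.71 m and side slope z = 2.4: A = (b + zy)y = (5.71 + 2.4×5.02)×5.02 = 89.15 m²; P = b + 2y√(1+z²) = 5.71 + 2×5.02×2.6 = 31.81 m. Hydraulic radius R = A/P = 89.15/31.81 = 2.802 m. Q_B = (1/0.022)·89.15·2.802^(2/3)·√0.00031 = 141.8 m³/s.
Q_A = 27.67 m³/s vs Q_B = 141.8 m³/s, so channel B carries more.

channel B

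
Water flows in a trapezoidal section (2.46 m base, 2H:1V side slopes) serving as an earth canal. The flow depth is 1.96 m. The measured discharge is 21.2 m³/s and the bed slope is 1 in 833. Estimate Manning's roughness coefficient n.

n = 0.022

With bottom width b = 2.46 m and side slope z = 2: A = (b + zy)y = (2.46 + 2×1.96)×1.96 = 12.5 m²; P = b + 2y√(1+z²) = 2.46 + 2×1.96×2.236 = 11.23 m.
Hydraulic radius R = A/P = 12.5/11.23 = 1.114 m.
Rearranging Manning's equation: n = (1/Q) A R^(2/3) S^(1/2) = (1/21.2) × 12.5 × 1.114^(2/3) × √0.0012 = 0.022.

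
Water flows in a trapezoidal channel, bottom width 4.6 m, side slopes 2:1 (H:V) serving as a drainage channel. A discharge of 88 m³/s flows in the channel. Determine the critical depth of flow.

y_c = 2.39 m

At critical depth, Q² T / (g A³) = 1, i.e. A³/T = Q²/g = 88²/9.81 = 789.4.
Trying y = 1.87 m: A³/T = 314 — too small.
Trying y = 2.69 m: A³/T = 1260 — too large.
Trying y = 2.39 m: A³/T = 795.7 — ≈ 789.4.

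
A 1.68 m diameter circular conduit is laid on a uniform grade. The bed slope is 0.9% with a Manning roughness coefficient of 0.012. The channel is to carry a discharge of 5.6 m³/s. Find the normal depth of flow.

Manning's equation rearranged: A R^(2/3) = nQ / (1·√S) = 0.012 × 5.6 / (√0.009) = 0.7084.
At y = 0.792 m: A R^(2/3) = 0.5618 — too small.
At y = 1.07 m: A R^(2/3) = 0.9132 — too large.
At y = 0.908 m: A R^(2/3) = 0.7077 — close enough.

y_n = 0.908 m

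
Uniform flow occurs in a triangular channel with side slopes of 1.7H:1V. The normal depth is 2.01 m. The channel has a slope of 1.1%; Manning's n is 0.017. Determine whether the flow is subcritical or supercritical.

For a triangular section with side slope z = 1.7: A = zy² = 1.7×2.01² = 6.868 m²; P = 2y√(1+z²) = 2×2.01×1.972 = 7.929 m.
Hydraulic radius R = A/P = 6.868/7.929 = 0.8662 m.
V = (1/n) R^(2/3) √S = (1/0.017) × 0.8662^(2/3) × √0.011 = 5.606 m/s. Hydraulic depth D_h = A/T = 6.868/6.834 = 1.005 m.
Froude number Fr = V/√(g·D_h) = 5.606/√(9.81×1.005) = 1.79, which is greater than 1, so the flow is supercritical.

supercritical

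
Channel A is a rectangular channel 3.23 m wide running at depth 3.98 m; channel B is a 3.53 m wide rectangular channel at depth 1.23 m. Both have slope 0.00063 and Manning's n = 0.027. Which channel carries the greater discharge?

Channel A: Flow area A = b·y = 3.23 × 3.98 = 12.86 m². Wetted perimeter P = b + 2y = 3.23 + 2×3.98 = 11.19 m. Hydraulic radius R = A/P = 12.86/11.19 = 1.149 m. Q_A = (1/0.027)·12.86·1.149^(2/3)·√0.00063 = 13.11 m³/s.
Channel B: Flow area A = b·y = 3.53 × 1.23 = 4.342 m². Wetted perimeter P = b + 2y = 3.53 + 2×1.23 = 5.99 m. Hydraulic radius R = A/P = 4.342/5.99 = 0.7249 m. Q_B = (1/0.027)·4.342·0.7249^(2/3)·√0.00063 = 3.257 m³/s.
Q_A = 13.11 m³/s vs Q_B = 3.257 m³/s, so channel A carries more.

channel A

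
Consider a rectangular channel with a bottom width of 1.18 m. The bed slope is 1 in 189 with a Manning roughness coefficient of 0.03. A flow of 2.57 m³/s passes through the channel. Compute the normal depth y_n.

y_n = 1.58 m

Manning's equation rearranged: A R^(2/3) = nQ / (1·√S) = 0.03 × 2.57 / (√0.005291) = 1.06.
Try y = 1.85 m: A R^(2/3) = 1.277 — too large.
Try y = 1.36 m: A R^(2/3) = 0.8878 — too small.
Try y = 1.58 m: A R^(2/3) = 1.061 — ≈ 1.06.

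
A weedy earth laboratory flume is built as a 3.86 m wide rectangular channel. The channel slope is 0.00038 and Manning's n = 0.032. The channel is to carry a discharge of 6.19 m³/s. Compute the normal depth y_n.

y_n = 2.49 m

Manning's equation rearranged: A R^(2/3) = nQ / (1·√S) = 0.032 × 6.19 / (√0.00038) = 10.16.
Trying y = 3.11 m: A R^(2/3) = 13.49 — high.
Trying y = 1.91 m: A R^(2/3) = 7.175 — low.
Trying y = 2.49 m: A R^(2/3) = 10.16 — close enough.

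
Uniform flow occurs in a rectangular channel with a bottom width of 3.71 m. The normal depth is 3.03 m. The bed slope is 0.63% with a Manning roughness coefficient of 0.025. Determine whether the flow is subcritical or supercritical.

subcritical

Flow area A = b·y = 3.71 × 3.03 = 11.24 m². Wetted perimeter P = b + 2y = 3.71 + 2×3.03 = 9.77 m.
Hydraulic radius R = A/P = 11.24/9.77 = 1.151 m.
V = (1/n) R^(2/3) √S = (1/0.025) × 1.151^(2/3) × √0.0063 = 3.486 m/s. Hydraulic depth D_h = A/T = 11.24/3.71 = 3.03 m.
Froude number Fr = V/√(g·D_h) = 3.486/√(9.81×3.03) = 0.639, which is less than 1, so the flow is subcritical.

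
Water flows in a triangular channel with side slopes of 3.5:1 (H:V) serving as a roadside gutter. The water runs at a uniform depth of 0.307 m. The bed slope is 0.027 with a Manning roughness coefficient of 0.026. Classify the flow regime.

For a triangular section with side slope z = 3.5: A = zy² = 3.5×0.307² = 0.3299 m²; P = 2y√(1+z²) = 2×0.307×3.64 = 2.235 m.
Hydraulic radius R = A/P = 0.3299/2.235 = 0.1476 m.
V = (1/n) R^(2/3) √S = (1/0.026) × 0.1476^(2/3) × √0.027 = 1.765 m/s. Hydraulic depth D_h = A/T = 0.3299/2.149 = 0.1535 m.
Froude number Fr = V/√(g·D_h) = 1.765/√(9.81×0.1535) = 1.44, which is greater than 1, so the flow is supercritical.

supercritical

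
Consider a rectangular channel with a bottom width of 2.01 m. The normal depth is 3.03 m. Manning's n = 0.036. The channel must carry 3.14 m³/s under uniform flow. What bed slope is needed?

Flow area A = b·y = 2.01 × 3.03 = 6.09 m². Wetted perimeter P = b + 2y = 2.01 + 2×3.03 = 8.07 m.
Hydraulic radius R = A/P = 6.09/8.07 = 0.7547 m.
From Manning's equation, S = [nQ / (1 A R^(2/3))]² = [0.036 × 3.14 / (1 × 6.09 × 0.7547^(2/3))]² = 0.000501.

S = 0.000501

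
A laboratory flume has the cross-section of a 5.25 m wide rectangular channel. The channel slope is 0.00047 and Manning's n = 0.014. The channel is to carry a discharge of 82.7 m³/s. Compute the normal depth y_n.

y_n = 6.67 m

Manning's equation rearranged: A R^(2/3) = nQ / (1·√S) = 0.014 × 82.7 / (√0.00047) = 53.41.
Try y = 4.82 m: A R^(2/3) = 36.04 — short.
Try y = 6.67 m: A R^(2/3) = 53.41 — matches.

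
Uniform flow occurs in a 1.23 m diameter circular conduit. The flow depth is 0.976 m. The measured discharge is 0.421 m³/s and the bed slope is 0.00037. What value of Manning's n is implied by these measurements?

For a circular section of diameter D = 1.23 m at depth y = 0.976 m, the central angle is θ = 2 arccos(1 − 2y/D) = 4.396 rad. Then A = (D²/8)(θ − sin θ) = 1.011 m² and P = Dθ/2 = 2.704 m.
Hydraulic radius R = A/P = 1.011/2.704 = 0.374 m.
Rearranging Manning's equation: n = (1/Q) A R^(2/3) S^(1/2) = (1/0.421) × 1.011 × 0.374^(2/3) × √0.00037 = 0.024.

n = 0.024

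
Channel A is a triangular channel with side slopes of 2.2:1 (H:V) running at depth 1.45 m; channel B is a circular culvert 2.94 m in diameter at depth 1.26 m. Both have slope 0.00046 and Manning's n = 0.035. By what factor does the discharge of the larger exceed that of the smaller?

Channel A: For a triangular section with side slope z = 2.2: A = zy² = 2.2×1.45² = 4.625 m²; P = 2y√(1+z²) = 2×1.45×2.417 = 7.008 m. Hydraulic radius R = A/P = 4.625/7.008 = 0.66 m. Q_A = (1/0.035)·4.625·0.66^(2/3)·√0.00046 = 2.149 m³/s.
Channel B: For a circular section of diameter D = 2.94 m at depth y = 1.26 m, the central angle is θ = 2 arccos(1 − 2y/D) = 2.855 rad. Then A = (D²/8)(θ − sin θ) = 2.779 m² and P = Dθ/2 = 4.197 m. Hydraulic radius R = A/P = 2.779/4.197 = 0.6622 m. Q_B = (1/0.035)·2.779·0.6622^(2/3)·√0.00046 = 1.294 m³/s.
The larger discharge is 2.149 m³/s and the smaller is 1.294 m³/s; the ratio is 1.66.

1.66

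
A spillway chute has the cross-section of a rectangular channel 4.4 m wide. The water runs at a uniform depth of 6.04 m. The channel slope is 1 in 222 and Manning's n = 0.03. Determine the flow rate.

Q = 81.8 m³/s

Flow area A = b·y = 4.4 × 6.04 = 26.58 m². Wetted perimeter P = b + 2y = 4.4 + 2×6.04 = 16.48 m.
Hydraulic radius R = A/P = 26.58/16.48 = 1.613 m.
Manning's equation: Q = (1/n) A R^(2/3) S^(1/2) = (1/0.03) × 26.58 × 1.613^(2/3) × 0.004505^(1/2) = 81.8 m³/s.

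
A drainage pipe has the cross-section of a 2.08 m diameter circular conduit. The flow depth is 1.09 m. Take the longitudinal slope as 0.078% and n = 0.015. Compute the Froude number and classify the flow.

For a circular section of diameter D = 2.08 m at depth y = 1.09 m, the central angle is θ = 2 arccos(1 − 2y/D) = 3.238 rad. Then A = (D²/8)(θ − sin θ) = 1.803 m² and P = Dθ/2 = 3.367 m.
Hydraulic radius R = A/P = 1.803/3.367 = 0.5354 m.
V = (1/n) R^(2/3) √S = (1/0.015) × 0.5354^(2/3) × √0.00078 = 1.228 m/s. Hydraulic depth D_h = A/T = 1.803/2.078 = 0.8678 m.
Froude number Fr = V/√(g·D_h) = 1.228/√(9.81×0.8678) = 0.421, which is less than 1, so the flow is subcritical.

subcritical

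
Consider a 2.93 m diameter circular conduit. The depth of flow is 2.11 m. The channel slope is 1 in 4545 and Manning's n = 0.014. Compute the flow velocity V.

For a circular section of diameter D = 2.93 m at depth y = 2.11 m, the central angle is θ = 2 arccos(1 − 2y/D) = 4.053 rad. Then A = (D²/8)(θ − sin θ) = 5.198 m² and P = Dθ/2 = 5.938 m.
Hydraulic radius R = A/P = 5.198/5.938 = 0.8754 m.
From Manning's equation, V = (1/n) R^(2/3) S^(1/2) = (1/0.014) × 0.8754^(2/3) × 0.00022^(1/2) = 0.97 m/s.

V = 0.97 m/s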